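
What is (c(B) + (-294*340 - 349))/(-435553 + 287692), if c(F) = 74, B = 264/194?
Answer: 100235/147861 ≈ 0.67790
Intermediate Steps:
B = 132/97 (B = 264*(1/194) = 132/97 ≈ 1.3608)
(c(B) + (-294*340 - 349))/(-435553 + 287692) = (74 + (-294*340 - 349))/(-435553 + 287692) = (74 + (-99960 - 349))/(-147861) = (74 - 100309)*(-1/147861) = -100235*(-1/147861) = 100235/147861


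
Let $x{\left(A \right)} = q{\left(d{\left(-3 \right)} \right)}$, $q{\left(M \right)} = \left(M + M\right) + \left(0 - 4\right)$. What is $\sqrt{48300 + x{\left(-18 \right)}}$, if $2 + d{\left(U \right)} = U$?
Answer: $\sqrt{48286} \approx 219.74$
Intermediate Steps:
$d{\left(U \right)} = -2 + U$
$q{\left(M \right)} = -4 + 2 M$ ($q{\left(M \right)} = 2 M + \left(0 - 4\right) = 2 M - 4 = -4 + 2 M$)
$x{\left(A \right)} = -14$ ($x{\left(A \right)} = -4 + 2 \left(-2 - 3\right) = -4 + 2 \left(-5\right) = -4 - 10 = -14$)
$\sqrt{48300 + x{\left(-18 \right)}} = \sqrt{48300 - 14} = \sqrt{48286}$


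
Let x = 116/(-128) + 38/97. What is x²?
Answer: 2550409/9634816 ≈ 0.26471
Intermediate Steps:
x = -1597/3104 (x = 116*(-1/128) + 38*(1/97) = -29/32 + 38/97 = -1597/3104 ≈ -0.51450)
x² = (-1597/3104)² = 2550409/9634816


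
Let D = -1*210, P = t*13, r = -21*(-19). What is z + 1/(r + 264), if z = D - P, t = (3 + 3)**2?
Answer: -449513/663 ≈ -678.00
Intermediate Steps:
t = 36 (t = 6**2 = 36)
r = 399
P = 468 (P = 36*13 = 468)
D = -210
z = -678 (z = -210 - 1*468 = -210 - 468 = -678)
z + 1/(r + 264) = -678 + 1/(399 + 264) = -678 + 1/663 = -449513/663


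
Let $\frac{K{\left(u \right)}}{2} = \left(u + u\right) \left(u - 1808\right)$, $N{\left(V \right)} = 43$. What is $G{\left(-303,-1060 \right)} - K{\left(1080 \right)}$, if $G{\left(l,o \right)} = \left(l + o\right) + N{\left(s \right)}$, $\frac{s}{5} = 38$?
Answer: $3143640$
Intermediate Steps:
$s = 190$ ($s = 5 \cdot 38 = 190$)
$G{\left(l,o \right)} = 43 + l + o$ ($G{\left(l,o \right)} = \left(l + o\right) + 43 = 43 + l + o$)
$K{\left(u \right)} = 4 u \left(-1808 + u\right)$ ($K{\left(u \right)} = 2 \left(u + u\right) \left(u - 1808\right) = 2 \cdot 2 u \left(-1808 + u\right) = 4 u \left(-1808 + u\right)$)
$G{\left(-303,-1060 \right)} - K{\left(1080 \right)} = \left(43 - 303 - 1060\right) - 4 \cdot 1080 \left(-1808 + 1080\right) = -1320 - 4 \cdot 1080 \left(-728\right) = -1320 - -3144960 = -1320 + 3144960 = 3143640$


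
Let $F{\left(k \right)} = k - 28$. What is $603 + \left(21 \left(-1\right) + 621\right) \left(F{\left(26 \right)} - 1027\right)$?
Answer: $-616797$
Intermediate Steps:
$F{\left(k \right)} = -28 + k$
$603 + \left(21 \left(-1\right) + 621\right) \left(F{\left(26 \right)} - 1027\right) = 603 + \left(21 \left(-1\right) + 621\right) \left(\left(-28 + 26\right) - 1027\right) = 603 + \left(-21 + 621\right) \left(-2 - 1027\right) = 603 + 600 \left(-1029\right) = 603 - 617400 = -616797$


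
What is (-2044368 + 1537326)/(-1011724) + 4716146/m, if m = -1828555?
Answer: -1922141955697/924996489410 ≈ -2.0780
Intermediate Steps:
(-2044368 + 1537326)/(-1011724) + 4716146/m = (-2044368 + 1537326)/(-1011724) + 4716146/(-1828555) = -507042*(-1/1011724) + 4716146*(-1/1828555) = 253521/505862 - 4716146/1828555 = -1922141955697/924996489410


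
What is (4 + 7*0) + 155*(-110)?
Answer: -17046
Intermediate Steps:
(4 + 7*0) + 155*(-110) = (4 + 0) - 17050 = 4 - 17050 = -17046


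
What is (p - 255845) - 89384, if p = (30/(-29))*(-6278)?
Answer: -9823301/29 ≈ -3.3873e+5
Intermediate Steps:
p = 188340/29 (p = (30*(-1/29))*(-6278) = -30/29*(-6278) = 188340/29 ≈ 6494.5)
(p - 255845) - 89384 = (188340/29 - 255845) - 89384 = -7231165/29 - 89384 = -9823301/29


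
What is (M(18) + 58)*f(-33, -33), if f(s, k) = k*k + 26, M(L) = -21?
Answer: 41255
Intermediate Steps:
f(s, k) = 26 + k**2 (f(s, k) = k**2 + 26 = 26 + k**2)
(M(18) + 58)*f(-33, -33) = (-21 + 58)*(26 + (-33)**2) = 37*(26 + 1089) = 37*1115 = 41255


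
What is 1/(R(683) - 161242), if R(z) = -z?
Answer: -1/161925 ≈ -6.1757e-6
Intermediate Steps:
1/(R(683) - 161242) = 1/(-1*683 - 161242) = 1/(-683 - 161242) = 1/(-161925) = -1/161925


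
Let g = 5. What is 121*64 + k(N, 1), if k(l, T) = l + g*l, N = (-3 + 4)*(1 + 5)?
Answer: 7780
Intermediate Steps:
N = 6 (N = 1*6 = 6)
k(l, T) = 6*l (k(l, T) = l + 5*l = 6*l)
121*64 + k(N, 1) = 121*64 + 6*6 = 7744 + 36 = 7780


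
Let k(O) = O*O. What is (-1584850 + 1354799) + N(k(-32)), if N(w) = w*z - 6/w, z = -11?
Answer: -123553283/512 ≈ -2.4132e+5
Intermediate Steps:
k(O) = O²
N(w) = -11*w - 6/w (N(w) = w*(-11) - 6/w = -11*w - 6/w)
(-1584850 + 1354799) + N(k(-32)) = (-1584850 + 1354799) + (-11*(-32)² - 6/((-32)²)) = -230051 + (-11*1024 - 6/1024) = -230051 + (-11264 - 6*1/1024) = -230051 + (-11264 - 3/512) = -230051 - 5767171/512 = -123553283/512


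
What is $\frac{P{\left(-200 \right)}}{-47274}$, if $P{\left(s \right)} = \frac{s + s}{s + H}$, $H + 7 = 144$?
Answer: $- \frac{200}{1489131} \approx -0.00013431$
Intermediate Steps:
$H = 137$ ($H = -7 + 144 = 137$)
$P{\left(s \right)} = \frac{2 s}{137 + s}$ ($P{\left(s \right)} = \frac{s + s}{s + 137} = \frac{2 s}{137 + s}$)
$\frac{P{\left(-200 \right)}}{-47274} = \frac{2 \left(-200\right) \frac{1}{137 - 200}}{-47274} = 2 \left(-200\right) \frac{1}{-63} \left(- \frac{1}{47274}\right) = 2 \left(-200\right) \left(- \frac{1}{63}\right) \left(- \frac{1}{47274}\right) = \frac{400}{63} \left(- \frac{1}{47274}\right) = - \frac{200}{1489131}$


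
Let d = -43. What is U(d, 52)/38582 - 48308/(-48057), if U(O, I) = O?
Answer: 1861752805/1854135174 ≈ 1.0041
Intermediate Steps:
U(d, 52)/38582 - 48308/(-48057) = -43/38582 - 48308/(-48057) = -43*1/38582 - 48308*(-1/48057) = -43/38582 + 48308/48057 = 1861752805/1854135174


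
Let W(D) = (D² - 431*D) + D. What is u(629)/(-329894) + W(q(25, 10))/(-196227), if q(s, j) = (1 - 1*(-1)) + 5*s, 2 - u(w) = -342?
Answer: 2104524821/10789018323 ≈ 0.19506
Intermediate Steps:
u(w) = 344 (u(w) = 2 - 1*(-342) = 2 + 342 = 344)
q(s, j) = 2 + 5*s (q(s, j) = (1 + 1) + 5*s = 2 + 5*s)
W(D) = D² - 430*D
u(629)/(-329894) + W(q(25, 10))/(-196227) = 344/(-329894) + ((2 + 5*25)*(-430 + (2 + 5*25)))/(-196227) = 344*(-1/329894) + ((2 + 125)*(-430 + (2 + 125)))*(-1/196227) = -172/164947 + (127*(-430 + 127))*(-1/196227) = -172/164947 + (127*(-303))*(-1/196227) = -172/164947 - 38481*(-1/196227) = -172/164947 + 12827/65409 = 2104524821/10789018323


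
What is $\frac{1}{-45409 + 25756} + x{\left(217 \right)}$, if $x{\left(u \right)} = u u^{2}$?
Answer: $\frac{200820505388}{19653} \approx 1.0218 \cdot 10^{7}$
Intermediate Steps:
$x{\left(u \right)} = u^{3}$
$\frac{1}{-45409 + 25756} + x{\left(217 \right)} = \frac{1}{-45409 + 25756} + 217^{3} = \frac{1}{-19653} + 10218313 = - \frac{1}{19653} + 10218313 = \frac{200820505388}{19653}$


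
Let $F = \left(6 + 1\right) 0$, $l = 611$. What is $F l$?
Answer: $0$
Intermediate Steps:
$F = 0$ ($F = 7 \cdot 0 = 0$)
$F l = 0 \cdot 611 = 0$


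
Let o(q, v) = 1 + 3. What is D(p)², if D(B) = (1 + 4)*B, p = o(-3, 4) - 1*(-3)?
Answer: 1225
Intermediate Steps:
o(q, v) = 4
p = 7 (p = 4 - 1*(-3) = 4 + 3 = 7)
D(B) = 5*B
D(p)² = (5*7)² = 35² = 1225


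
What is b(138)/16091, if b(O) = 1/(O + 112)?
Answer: 1/4022750 ≈ 2.4859e-7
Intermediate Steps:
b(O) = 1/(112 + O)
b(138)/16091 = 1/((112 + 138)*16091) = (1/16091)/250 = (1/250)*(1/16091) = 1/4022750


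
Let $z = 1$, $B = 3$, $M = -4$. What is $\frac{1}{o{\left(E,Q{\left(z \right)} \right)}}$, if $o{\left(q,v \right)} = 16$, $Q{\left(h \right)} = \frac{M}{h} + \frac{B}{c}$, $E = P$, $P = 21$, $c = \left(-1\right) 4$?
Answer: $\frac{1}{16} \approx 0.0625$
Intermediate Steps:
$c = -4$
$E = 21$
$Q{\left(h \right)} = - \frac{3}{4} - \frac{4}{h}$ ($Q{\left(h \right)} = - \frac{4}{h} + \frac{3}{-4} = - \frac{4}{h} + 3 \left(- \frac{1}{4}\right) = - \frac{4}{h} - \frac{3}{4} = - \frac{3}{4} - \frac{4}{h}$)
$\frac{1}{o{\left(E,Q{\left(z \right)} \right)}} = \frac{1}{16}$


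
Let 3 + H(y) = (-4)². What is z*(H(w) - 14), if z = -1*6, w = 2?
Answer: 6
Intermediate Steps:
H(y) = 13 (H(y) = -3 + (-4)² = -3 + 16 = 13)
z = -6
z*(H(w) - 14) = -6*(13 - 14) = -6*(-1) = 6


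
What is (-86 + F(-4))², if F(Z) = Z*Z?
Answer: 4900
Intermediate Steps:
F(Z) = Z²
(-86 + F(-4))² = (-86 + (-4)²)² = (-86 + 16)² = (-70)² = 4900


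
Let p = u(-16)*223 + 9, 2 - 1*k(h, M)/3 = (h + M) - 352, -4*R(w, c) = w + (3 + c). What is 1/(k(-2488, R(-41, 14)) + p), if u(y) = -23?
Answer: 1/3388 ≈ 0.00029516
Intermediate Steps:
R(w, c) = -¾ - c/4 - w/4 (R(w, c) = -(w + (3 + c))/4 = -(3 + c + w)/4 = -¾ - c/4 - w/4)
k(h, M) = 1062 - 3*M - 3*h (k(h, M) = 6 - 3*((h + M) - 352) = 6 - 3*((M + h) - 352) = 6 - 3*(-352 + M + h) = 6 + (1056 - 3*M - 3*h) = 1062 - 3*M - 3*h)
p = -5120 (p = -23*223 + 9 = -5129 + 9 = -5120)
1/(k(-2488, R(-41, 14)) + p) = 1/((1062 - 3*(-¾ - ¼*14 - ¼*(-41)) - 3*(-2488)) - 5120) = 1/((1062 - 3*(-¾ - 7/2 + 41/4) + 7464) - 5120) = 1/((1062 - 3*6 + 7464) - 5120) = 1/((1062 - 18 + 7464) - 5120) = 1/(8508 - 5120) = 1/3388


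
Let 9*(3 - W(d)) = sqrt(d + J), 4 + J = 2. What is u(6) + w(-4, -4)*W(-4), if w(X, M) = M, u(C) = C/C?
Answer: -11 + 4*I*sqrt(6)/9 ≈ -11.0 + 1.0887*I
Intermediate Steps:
u(C) = 1
J = -2 (J = -4 + 2 = -2)
W(d) = 3 - sqrt(-2 + d)/9 (W(d) = 3 - sqrt(d - 2)/9 = 3 - sqrt(-2 + d)/9)
u(6) + w(-4, -4)*W(-4) = 1 - 4*(3 - sqrt(-2 - 4)/9) = 1 - 4*(3 - I*sqrt(6)/9) = 1 + (-12 + 4*I*sqrt(6)/9) = -11 + 4*I*sqrt(6)/9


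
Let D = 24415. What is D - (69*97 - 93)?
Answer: 17815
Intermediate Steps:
D - (69*97 - 93) = 24415 - (69*97 - 93) = 24415 - (6693 - 93) = 24415 - 1*6600 = 24415 - 6600 = 17815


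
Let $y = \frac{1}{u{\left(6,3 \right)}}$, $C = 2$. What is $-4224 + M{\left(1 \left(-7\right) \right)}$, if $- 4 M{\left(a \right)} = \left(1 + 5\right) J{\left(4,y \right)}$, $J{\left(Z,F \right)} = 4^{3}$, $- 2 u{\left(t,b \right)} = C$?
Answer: $-4320$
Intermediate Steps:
$u{\left(t,b \right)} = -1$ ($u{\left(t,b \right)} = \left(- \frac{1}{2}\right) 2 = -1$)
$y = -1$ ($y = \frac{1}{-1} = -1$)
$J{\left(Z,F \right)} = 64$
$M{\left(a \right)} = -96$ ($M{\left(a \right)} = - \frac{\left(1 + 5\right) 64}{4} = - \frac{6 \cdot 64}{4} = \left(- \frac{1}{4}\right) 384 = -96$)
$-4224 + M{\left(1 \left(-7\right) \right)} = -4224 - 96 = -4320$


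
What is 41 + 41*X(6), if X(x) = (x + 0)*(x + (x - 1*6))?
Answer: 1517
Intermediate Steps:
X(x) = x*(-6 + 2*x) (X(x) = x*(x + (x - 6)) = x*(x + (-6 + x)) = x*(-6 + 2*x))
41 + 41*X(6) = 41 + 41*(2*6*(-3 + 6)) = 41 + 41*(2*6*3) = 41 + 41*36 = 41 + 1476 = 1517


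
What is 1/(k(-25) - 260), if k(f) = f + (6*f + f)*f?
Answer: 1/4090 ≈ 0.00024450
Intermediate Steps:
k(f) = f + 7*f² (k(f) = f + (7*f)*f = f + 7*f²)
1/(k(-25) - 260) = 1/(-25*(1 + 7*(-25)) - 260) = 1/(-25*(1 - 175) - 260) = 1/(-25*(-174) - 260) = 1/(4350 - 260) = 1/4090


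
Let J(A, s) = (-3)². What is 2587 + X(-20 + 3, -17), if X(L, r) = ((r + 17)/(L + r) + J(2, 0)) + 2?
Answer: 2598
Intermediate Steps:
J(A, s) = 9
X(L, r) = 11 + (17 + r)/(L + r) (X(L, r) = ((r + 17)/(L + r) + 9) + 2 = ((17 + r)/(L + r) + 9) + 2 = (9 + (17 + r)/(L + r)) + 2 = 11 + (17 + r)/(L + r))
2587 + X(-20 + 3, -17) = 2587 + (17 + 11*(-20 + 3) + 12*(-17))/((-20 + 3) - 17) = 2587 + (17 + 11*(-17) - 204)/(-17 - 17) = 2587 + (17 - 187 - 204)/(-34) = 2587 - 1/34*(-374) = 2587 + 11 = 2598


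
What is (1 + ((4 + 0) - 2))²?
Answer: 9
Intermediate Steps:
(1 + ((4 + 0) - 2))² = (1 + (4 - 2))² = (1 + 2)² = 3² = 9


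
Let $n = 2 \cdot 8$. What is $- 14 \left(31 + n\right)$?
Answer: $-658$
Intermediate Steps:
$n = 16$
$- 14 \left(31 + n\right) = - 14 \left(31 + 16\right) = \left(-14\right) 47 = -658$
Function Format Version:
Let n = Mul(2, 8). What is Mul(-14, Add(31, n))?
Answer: -658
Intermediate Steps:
n = 16
Mul(-14, Add(31, n)) = Mul(-14, Add(31, 16)) = Mul(-14, 47) = -658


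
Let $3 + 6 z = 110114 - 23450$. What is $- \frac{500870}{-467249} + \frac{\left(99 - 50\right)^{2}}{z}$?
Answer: $\frac{16712361388}{13497421863} \approx 1.2382$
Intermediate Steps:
$z = \frac{28887}{2}$ ($z = - \frac{1}{2} + \frac{110114 - 23450}{6} = - \frac{1}{2} + \frac{1}{6} \cdot 86664 = - \frac{1}{2} + 14444 = \frac{28887}{2} \approx 14444.0$)
$- \frac{500870}{-467249} + \frac{\left(99 - 50\right)^{2}}{z} = - \frac{500870}{-467249} + \frac{\left(99 - 50\right)^{2}}{\frac{28887}{2}} = \left(-500870\right) \left(- \frac{1}{467249}\right) + 49^{2} \cdot \frac{2}{28887} = \frac{500870}{467249} + 2401 \cdot \frac{2}{28887} = \frac{500870}{467249} + \frac{4802}{28887} = \frac{16712361388}{13497421863}$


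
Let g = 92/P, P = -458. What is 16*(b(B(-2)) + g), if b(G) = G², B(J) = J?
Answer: 13920/229 ≈ 60.786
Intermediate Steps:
g = -46/229 (g = 92/(-458) = 92*(-1/458) = -46/229 ≈ -0.20087)
16*(b(B(-2)) + g) = 16*((-2)² - 46/229) = 16*(4 - 46/229) = 16*(870/229) = 13920/229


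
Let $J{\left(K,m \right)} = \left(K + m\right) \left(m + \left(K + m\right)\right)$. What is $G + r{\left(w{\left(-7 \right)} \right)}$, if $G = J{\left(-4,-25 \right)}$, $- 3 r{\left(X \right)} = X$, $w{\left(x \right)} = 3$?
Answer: $1565$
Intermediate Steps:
$r{\left(X \right)} = - \frac{X}{3}$
$J{\left(K,m \right)} = \left(K + m\right) \left(K + 2 m\right)$
$G = 1566$ ($G = \left(-4\right)^{2} + 2 \left(-25\right)^{2} + 3 \left(-4\right) \left(-25\right) = 16 + 2 \cdot 625 + 300 = 16 + 1250 + 300 = 1566$)
$G + r{\left(w{\left(-7 \right)} \right)} = 1566 - 1 = 1565$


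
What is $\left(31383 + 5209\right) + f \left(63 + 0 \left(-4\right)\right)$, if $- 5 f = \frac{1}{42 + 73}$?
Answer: $\frac{21040337}{575} \approx 36592.0$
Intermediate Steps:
$f = - \frac{1}{575}$ ($f = - \frac{1}{5 \left(42 + 73\right)} = - \frac{1}{5 \cdot 115} = \left(- \frac{1}{5}\right) \frac{1}{115} = - \frac{1}{575} \approx -0.0017391$)
$\left(31383 + 5209\right) + f \left(63 + 0 \left(-4\right)\right) = \left(31383 + 5209\right) - \frac{63 + 0 \left(-4\right)}{575} = 36592 - \frac{63 + 0}{575} = 36592 - \frac{63}{575} = \frac{21040337}{575}$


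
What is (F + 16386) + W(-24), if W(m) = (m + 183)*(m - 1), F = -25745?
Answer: -13334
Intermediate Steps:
W(m) = (-1 + m)*(183 + m) (W(m) = (183 + m)*(-1 + m) = (-1 + m)*(183 + m))
(F + 16386) + W(-24) = (-25745 + 16386) + (-183 + (-24)² + 182*(-24)) = -9359 + (-183 + 576 - 4368) = -9359 - 3975 = -13334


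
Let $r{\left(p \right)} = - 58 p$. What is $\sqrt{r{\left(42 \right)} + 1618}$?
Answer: $i \sqrt{818} \approx 28.601 i$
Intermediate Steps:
$\sqrt{r{\left(42 \right)} + 1618} = \sqrt{\left(-58\right) 42 + 1618} = \sqrt{-2436 + 1618} = \sqrt{-818} = i \sqrt{818}$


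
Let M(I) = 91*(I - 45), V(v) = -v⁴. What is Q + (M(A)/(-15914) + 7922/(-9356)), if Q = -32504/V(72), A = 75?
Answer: -63587113939903/62520087707136 ≈ -1.0171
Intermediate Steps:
M(I) = -4095 + 91*I (M(I) = 91*(-45 + I) = -4095 + 91*I)
Q = 4063/3359232 (Q = -32504/((-1*72⁴)) = -32504/((-1*26873856)) = -32504/(-26873856) = -32504*(-1/26873856) = 4063/3359232 ≈ 0.0012095)
Q + (M(A)/(-15914) + 7922/(-9356)) = 4063/3359232 + ((-4095 + 91*75)/(-15914) + 7922/(-9356)) = 4063/3359232 + ((-4095 + 6825)*(-1/15914) + 7922*(-1/9356)) = 4063/3359232 + (2730*(-1/15914) - 3961/4678) = 4063/3359232 + (-1365/7957 - 3961/4678) = 4063/3359232 - 37903147/37222846 = -63587113939903/62520087707136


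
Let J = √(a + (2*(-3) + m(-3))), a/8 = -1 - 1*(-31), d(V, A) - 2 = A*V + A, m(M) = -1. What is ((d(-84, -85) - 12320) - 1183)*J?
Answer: -6446*√233 ≈ -98394.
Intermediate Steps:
d(V, A) = 2 + A + A*V (d(V, A) = 2 + (A*V + A) = 2 + (A + A*V) = 2 + A + A*V)
a = 240 (a = 8*(-1 - 1*(-31)) = 8*(-1 + 31) = 8*30 = 240)
J = √233 (J = √(240 + (2*(-3) - 1)) = √(240 + (-6 - 1)) = √(240 - 7) = √233 ≈ 15.264)
((d(-84, -85) - 12320) - 1183)*J = (((2 - 85 - 85*(-84)) - 12320) - 1183)*√233 = (((2 - 85 + 7140) - 12320) - 1183)*√233 = ((7057 - 12320) - 1183)*√233 = (-5263 - 1183)*√233 = -6446*√233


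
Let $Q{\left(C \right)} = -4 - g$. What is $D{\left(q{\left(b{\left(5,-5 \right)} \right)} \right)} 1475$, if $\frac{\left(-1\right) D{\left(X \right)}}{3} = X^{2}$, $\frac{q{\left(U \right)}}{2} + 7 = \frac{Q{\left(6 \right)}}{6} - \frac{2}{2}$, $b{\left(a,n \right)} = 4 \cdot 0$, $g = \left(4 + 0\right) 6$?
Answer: $- \frac{8519600}{3} \approx -2.8399 \cdot 10^{6}$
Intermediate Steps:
$g = 24$ ($g = 4 \cdot 6 = 24$)
$Q{\left(C \right)} = -28$ ($Q{\left(C \right)} = -4 - 24 = -28$)
$b{\left(a,n \right)} = 0$
$q{\left(U \right)} = - \frac{76}{3}$ ($q{\left(U \right)} = -14 + 2 \left(- \frac{28}{6} - \frac{2}{2}\right) = -14 + 2 \left(\left(-28\right) \frac{1}{6} - 1\right) = -14 + 2 \left(- \frac{14}{3} - 1\right) = -14 + 2 \left(- \frac{17}{3}\right) = -14 - \frac{34}{3} = - \frac{76}{3}$)
$D{\left(X \right)} = - 3 X^{2}$
$D{\left(q{\left(b{\left(5,-5 \right)} \right)} \right)} 1475 = - 3 \left(- \frac{76}{3}\right)^{2} \cdot 1475 = \left(-3\right) \frac{5776}{9} \cdot 1475 = \left(- \frac{5776}{3}\right) 1475 = - \frac{8519600}{3}$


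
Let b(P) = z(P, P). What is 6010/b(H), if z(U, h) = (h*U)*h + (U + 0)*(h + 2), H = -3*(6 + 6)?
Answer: -3005/22716 ≈ -0.13229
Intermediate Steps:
H = -36 (H = -3*12 = -36)
z(U, h) = U*h² + U*(2 + h) (z(U, h) = (U*h)*h + U*(2 + h) = U*h² + U*(2 + h))
b(P) = P*(2 + P + P²)
6010/b(H) = 6010/((-36*(2 - 36 + (-36)²))) = 6010/((-36*(2 - 36 + 1296))) = 6010/((-36*1262)) = 6010/(-45432) = 6010*(-1/45432) = -3005/22716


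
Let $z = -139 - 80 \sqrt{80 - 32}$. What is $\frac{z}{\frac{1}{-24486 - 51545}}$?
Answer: $10568309 + 24329920 \sqrt{3} \approx 5.2709 \cdot 10^{7}$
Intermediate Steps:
$z = -139 - 320 \sqrt{3}$ ($z = -139 - 80 \sqrt{48} = -139 - 80 \cdot 4 \sqrt{3} = -139 - 320 \sqrt{3} \approx -693.26$)
$\frac{z}{\frac{1}{-24486 - 51545}} = \frac{-139 - 320 \sqrt{3}}{\frac{1}{-24486 - 51545}} = \frac{-139 - 320 \sqrt{3}}{\frac{1}{-76031}} = \frac{-139 - 320 \sqrt{3}}{- \frac{1}{76031}} = \left(-139 - 320 \sqrt{3}\right) \left(-76031\right) = 10568309 + 24329920 \sqrt{3}$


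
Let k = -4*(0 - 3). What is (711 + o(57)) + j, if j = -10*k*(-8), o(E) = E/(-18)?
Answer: 10007/6 ≈ 1667.8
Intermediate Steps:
o(E) = -E/18 (o(E) = E*(-1/18) = -E/18)
k = 12 (k = -4*(-3) = 12)
j = 960 (j = -10*12*(-8) = -120*(-8) = 960)
(711 + o(57)) + j = (711 - 1/18*57) + 960 = (711 - 19/6) + 960 = 4247/6 + 960 = 10007/6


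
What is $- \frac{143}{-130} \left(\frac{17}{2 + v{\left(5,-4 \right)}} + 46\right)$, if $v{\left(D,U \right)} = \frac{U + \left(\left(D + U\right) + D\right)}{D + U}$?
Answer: $\frac{2211}{40} \approx 55.275$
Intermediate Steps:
$v{\left(D,U \right)} = \frac{2 D + 2 U}{D + U}$ ($v{\left(D,U \right)} = \frac{U + \left(U + 2 D\right)}{D + U} = \frac{2 D + 2 U}{D + U}$)
$- \frac{143}{-130} \left(\frac{17}{2 + v{\left(5,-4 \right)}} + 46\right) = - \frac{143}{-130} \left(\frac{17}{2 + 2} + 46\right) = \left(-143\right) \left(- \frac{1}{130}\right) \left(\frac{17}{4} + 46\right) = \frac{11 \left(17 \cdot \frac{1}{4} + 46\right)}{10} = \frac{11 \left(\frac{17}{4} + 46\right)}{10} = \frac{11}{10} \cdot \frac{201}{4} = \frac{2211}{40}$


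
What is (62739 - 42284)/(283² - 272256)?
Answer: -20455/192167 ≈ -0.10644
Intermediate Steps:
(62739 - 42284)/(283² - 272256) = 20455/(80089 - 272256) = 20455/(-192167) = 20455*(-1/192167) = -20455/192167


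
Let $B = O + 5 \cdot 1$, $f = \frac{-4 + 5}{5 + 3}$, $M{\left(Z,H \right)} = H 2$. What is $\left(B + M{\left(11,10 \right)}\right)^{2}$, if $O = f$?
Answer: $\frac{40401}{64} \approx 631.27$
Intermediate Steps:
$M{\left(Z,H \right)} = 2 H$
$f = \frac{1}{8}$ ($f = 1 \cdot \frac{1}{8} = \frac{1}{8} \approx 0.125$)
$O = \frac{1}{8} \approx 0.125$
$B = \frac{41}{8}$ ($B = \frac{1}{8} + 5 \cdot 1 = \frac{1}{8} + 5 = \frac{41}{8} \approx 5.125$)
$\left(B + M{\left(11,10 \right)}\right)^{2} = \left(\frac{41}{8} + 2 \cdot 10\right)^{2} = \left(\frac{41}{8} + 20\right)^{2} = \left(\frac{201}{8}\right)^{2} = \frac{40401}{64}$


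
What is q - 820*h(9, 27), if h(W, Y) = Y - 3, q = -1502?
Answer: -21182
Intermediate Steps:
h(W, Y) = -3 + Y
q - 820*h(9, 27) = -1502 - 820*(-3 + 27) = -1502 - 820*24 = -1502 - 19680 = -21182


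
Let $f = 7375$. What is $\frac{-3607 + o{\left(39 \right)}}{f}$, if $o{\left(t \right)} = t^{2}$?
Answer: $- \frac{2086}{7375} \approx -0.28285$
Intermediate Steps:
$\frac{-3607 + o{\left(39 \right)}}{f} = \frac{-3607 + 39^{2}}{7375} = \left(-3607 + 1521\right) \frac{1}{7375} = \left(-2086\right) \frac{1}{7375} = - \frac{2086}{7375}$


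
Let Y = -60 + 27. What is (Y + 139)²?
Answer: 11236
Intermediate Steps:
Y = -33
(Y + 139)² = (-33 + 139)² = 106² = 11236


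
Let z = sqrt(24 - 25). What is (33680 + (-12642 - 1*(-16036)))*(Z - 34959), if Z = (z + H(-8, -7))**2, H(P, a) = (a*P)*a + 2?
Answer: 4342848360 - 28917720*I ≈ 4.3428e+9 - 2.8918e+7*I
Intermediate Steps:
z = I (z = sqrt(-1) = I ≈ 1.0*I)
H(P, a) = 2 + P*a**2 (H(P, a) = (P*a)*a + 2 = P*a**2 + 2 = 2 + P*a**2)
Z = (-390 + I)**2 (Z = (I + (2 - 8*(-7)**2))**2 = (I + (2 - 8*49))**2 = (I + (2 - 392))**2 = (I - 390)**2 = (-390 + I)**2 ≈ 1.521e+5 - 780.0*I)
(33680 + (-12642 - 1*(-16036)))*(Z - 34959) = (33680 + (-12642 - 1*(-16036)))*((-390 + I)**2 - 34959) = (33680 + (-12642 + 16036))*(-34959 + (-390 + I)**2) = (33680 + 3394)*(-34959 + (-390 + I)**2) = 37074*(-34959 + (-390 + I)**2) = -1296069966 + 37074*(-390 + I)**2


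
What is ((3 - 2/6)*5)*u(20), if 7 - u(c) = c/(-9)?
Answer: 3320/27 ≈ 122.96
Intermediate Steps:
u(c) = 7 + c/9 (u(c) = 7 - c/(-9) = 7 - c*(-1)/9 = 7 - (-1)*c/9 = 7 + c/9)
((3 - 2/6)*5)*u(20) = ((3 - 2/6)*5)*(7 + (⅑)*20) = ((3 - 2*⅙)*5)*(7 + 20/9) = ((3 - ⅓)*5)*(83/9) = ((8/3)*5)*(83/9) = (40/3)*(83/9) = 3320/27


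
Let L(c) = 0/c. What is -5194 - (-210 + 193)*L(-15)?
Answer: -5194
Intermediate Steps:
L(c) = 0
-5194 - (-210 + 193)*L(-15) = -5194 - (-210 + 193)*0 = -5194 - (-17)*0 = -5194 - 1*0 = -5194 + 0 = -5194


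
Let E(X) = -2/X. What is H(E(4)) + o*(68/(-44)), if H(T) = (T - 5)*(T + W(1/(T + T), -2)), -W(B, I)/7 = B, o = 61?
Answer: -5721/44 ≈ -130.02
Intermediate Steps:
W(B, I) = -7*B
H(T) = (-5 + T)*(T - 7/(2*T)) (H(T) = (T - 5)*(T - 7/(T + T)) = (-5 + T)*(T - 7*1/(2*T)) = (-5 + T)*(T - 7/(2*T)))
H(E(4)) + o*(68/(-44)) = (-7/2 + (-2/4)² - (-10)/4 + 35/(2*((-2/4)))) + 61*(68/(-44)) = (-7/2 + (-2*¼)² - (-10)/4 + 35/(2*((-2*¼)))) + 61*(68*(-1/44)) = (-7/2 + (-½)² - 5*(-½) + 35/(2*(-½))) + 61*(-17/11) = (-7/2 + ¼ + 5/2 + (35/2)*(-2)) - 1037/11 = (-7/2 + ¼ + 5/2 - 35) - 1037/11 = -143/4 - 1037/11 = -5721/44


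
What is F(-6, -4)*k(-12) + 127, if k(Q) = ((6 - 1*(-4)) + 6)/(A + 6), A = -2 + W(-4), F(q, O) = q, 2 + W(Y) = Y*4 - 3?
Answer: 2255/17 ≈ 132.65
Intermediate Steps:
W(Y) = -5 + 4*Y (W(Y) = -2 + (Y*4 - 3) = -2 + (4*Y - 3) = -2 + (-3 + 4*Y) = -5 + 4*Y)
A = -23 (A = -2 + (-5 + 4*(-4)) = -2 + (-5 - 16) = -2 - 21 = -23)
k(Q) = -16/17 (k(Q) = ((6 - 1*(-4)) + 6)/(-23 + 6) = ((6 + 4) + 6)/(-17) = (10 + 6)*(-1/17) = 16*(-1/17) = -16/17)
F(-6, -4)*k(-12) + 127 = -6*(-16/17) + 127 = 96/17 + 127 = 2255/17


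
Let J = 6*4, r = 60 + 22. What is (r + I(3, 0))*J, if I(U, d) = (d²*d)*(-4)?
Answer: 1968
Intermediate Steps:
I(U, d) = -4*d³ (I(U, d) = d³*(-4) = -4*d³)
r = 82
J = 24
(r + I(3, 0))*J = (82 - 4*0³)*24 = (82 - 4*0)*24 = (82 + 0)*24 = 82*24 = 1968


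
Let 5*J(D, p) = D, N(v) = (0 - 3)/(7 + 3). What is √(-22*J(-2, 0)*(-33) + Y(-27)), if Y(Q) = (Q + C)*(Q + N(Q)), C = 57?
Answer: 43*I*√15/5 ≈ 33.308*I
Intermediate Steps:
N(v) = -3/10
J(D, p) = D/5
Y(Q) = (57 + Q)*(-3/10 + Q) (Y(Q) = (Q + 57)*(Q - 3/10) = (57 + Q)*(-3/10 + Q))
√(-22*J(-2, 0)*(-33) + Y(-27)) = √(-22*(-2)/5*(-33) + (-171/10 + (-27)² + (567/10)*(-27))) = √(-22*(-⅖)*(-33) + (-171/10 + 729 - 15309/10)) = √((44/5)*(-33) - 819) = √(-1452/5 - 819) = √(-5547/5) = 43*I*√15/5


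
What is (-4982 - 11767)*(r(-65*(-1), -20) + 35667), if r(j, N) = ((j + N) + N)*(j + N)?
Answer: -616229208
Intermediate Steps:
r(j, N) = (N + j)*(j + 2*N) (r(j, N) = ((N + j) + N)*(N + j) = (j + 2*N)*(N + j) = (N + j)*(j + 2*N))
(-4982 - 11767)*(r(-65*(-1), -20) + 35667) = (-4982 - 11767)*(((-65*(-1))² + 2*(-20)² + 3*(-20)*(-65*(-1))) + 35667) = -16749*((65² + 2*400 + 3*(-20)*65) + 35667) = -16749*((4225 + 800 - 3900) + 35667) = -16749*(1125 + 35667) = -16749*36792 = -616229208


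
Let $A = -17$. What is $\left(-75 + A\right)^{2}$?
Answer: $8464$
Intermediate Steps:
$\left(-75 + A\right)^{2} = \left(-75 - 17\right)^{2} = \left(-92\right)^{2} = 8464$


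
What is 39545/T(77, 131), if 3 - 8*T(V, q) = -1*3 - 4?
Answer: 31636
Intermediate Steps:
T(V, q) = 5/4 (T(V, q) = 3/8 - (-1*3 - 4)/8 = 3/8 - (-3 - 4)/8 = 3/8 - ⅛*(-7) = 3/8 + 7/8 = 5/4)
39545/T(77, 131) = 39545/(5/4) = 39545*(⅘) = 31636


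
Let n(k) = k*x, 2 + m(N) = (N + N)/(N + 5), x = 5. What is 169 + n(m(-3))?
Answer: 144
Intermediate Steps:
m(N) = -2 + 2*N/(5 + N) (m(N) = -2 + (N + N)/(N + 5) = -2 + (2*N)/(5 + N) = -2 + 2*N/(5 + N))
n(k) = 5*k (n(k) = k*5 = 5*k)
169 + n(m(-3)) = 169 + 5*(-10/(5 - 3)) = 169 + 5*(-10/2) = 169 + 5*(-10*1/2) = 169 + 5*(-5) = 169 - 25 = 144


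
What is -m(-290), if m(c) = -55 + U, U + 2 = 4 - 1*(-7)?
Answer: 46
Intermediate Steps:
U = 9 (U = -2 + (4 - 1*(-7)) = -2 + (4 + 7) = -2 + 11 = 9)
m(c) = -46 (m(c) = -55 + 9 = -46)
-m(-290) = -1*(-46) = 46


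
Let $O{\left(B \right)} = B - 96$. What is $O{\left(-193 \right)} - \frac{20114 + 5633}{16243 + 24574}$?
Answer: $- \frac{11821860}{40817} \approx -289.63$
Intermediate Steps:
$O{\left(B \right)} = -96 + B$
$O{\left(-193 \right)} - \frac{20114 + 5633}{16243 + 24574} = \left(-96 - 193\right) - \frac{20114 + 5633}{16243 + 24574} = -289 - \frac{25747}{40817} = - \frac{11821860}{40817}$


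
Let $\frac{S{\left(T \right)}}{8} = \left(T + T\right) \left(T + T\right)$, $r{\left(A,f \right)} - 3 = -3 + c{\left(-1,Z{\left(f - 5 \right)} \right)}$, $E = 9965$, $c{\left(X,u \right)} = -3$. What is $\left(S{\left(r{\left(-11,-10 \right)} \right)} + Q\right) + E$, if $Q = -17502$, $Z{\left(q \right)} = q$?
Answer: $-7249$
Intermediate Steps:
$r{\left(A,f \right)} = -3$ ($r{\left(A,f \right)} = 3 - 6 = -3$)
$S{\left(T \right)} = 32 T^{2}$ ($S{\left(T \right)} = 8 \left(T + T\right) \left(T + T\right) = 8 \cdot 2 T 2 T = 8 \cdot 4 T^{2} = 32 T^{2}$)
$\left(S{\left(r{\left(-11,-10 \right)} \right)} + Q\right) + E = \left(32 \left(-3\right)^{2} - 17502\right) + 9965 = \left(32 \cdot 9 - 17502\right) + 9965 = \left(288 - 17502\right) + 9965 = -17214 + 9965 = -7249$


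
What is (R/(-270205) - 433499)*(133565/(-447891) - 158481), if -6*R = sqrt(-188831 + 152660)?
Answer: 30770776501108864/447891 - 35491173568*I*sqrt(4019)/121022387655 ≈ 6.8701e+10 - 18.591*I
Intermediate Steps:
R = -I*sqrt(4019)/2 (R = -sqrt(-188831 + 152660)/6 = -I*sqrt(4019)/2 ≈ -31.698*I)
(R/(-270205) - 433499)*(133565/(-447891) - 158481) = (-I*sqrt(4019)/2/(-270205) - 433499)*(133565/(-447891) - 158481) = (-I*sqrt(4019)/2*(-1/270205) - 433499)*(133565*(-1/447891) - 158481) = (I*sqrt(4019)/540410 - 433499)*(-133565/447891 - 158481) = (-433499 + I*sqrt(4019)/540410)*(-70982347136/447891) = 30770776501108864/447891 - 35491173568*I*sqrt(4019)/121022387655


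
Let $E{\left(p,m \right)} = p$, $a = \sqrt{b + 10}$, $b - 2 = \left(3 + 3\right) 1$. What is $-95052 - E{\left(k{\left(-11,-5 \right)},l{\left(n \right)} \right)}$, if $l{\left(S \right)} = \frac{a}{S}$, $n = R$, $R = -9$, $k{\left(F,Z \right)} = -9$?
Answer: $-95043$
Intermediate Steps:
$b = 8$ ($b = 2 + \left(3 + 3\right) 1 = 2 + 6 \cdot 1 = 2 + 6 = 8$)
$a = 3 \sqrt{2}$ ($a = \sqrt{8 + 10} = \sqrt{18} = 3 \sqrt{2} \approx 4.2426$)
$n = -9$
$l{\left(S \right)} = \frac{3 \sqrt{2}}{S}$
$-95052 - E{\left(k{\left(-11,-5 \right)},l{\left(n \right)} \right)} = -95052 - -9 = -95052 + 9 = -95043$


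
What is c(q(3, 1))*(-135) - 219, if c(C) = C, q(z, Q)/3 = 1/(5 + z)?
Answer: -2157/8 ≈ -269.63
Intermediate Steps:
q(z, Q) = 3/(5 + z)
c(q(3, 1))*(-135) - 219 = (3/(5 + 3))*(-135) - 219 = (3/8)*(-135) - 219 = -405/8 - 219 = -2157/8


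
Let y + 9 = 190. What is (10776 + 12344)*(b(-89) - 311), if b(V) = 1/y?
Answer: -1301424800/181 ≈ -7.1902e+6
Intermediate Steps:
y = 181 (y = -9 + 190 = 181)
b(V) = 1/181
(10776 + 12344)*(b(-89) - 311) = (10776 + 12344)*(1/181 - 311) = 23120*(-56290/181) = -1301424800/181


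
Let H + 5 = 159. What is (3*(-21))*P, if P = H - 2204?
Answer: 129150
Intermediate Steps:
H = 154 (H = -5 + 159 = 154)
P = -2050 (P = 154 - 2204 = -2050)
(3*(-21))*P = (3*(-21))*(-2050) = -63*(-2050) = 129150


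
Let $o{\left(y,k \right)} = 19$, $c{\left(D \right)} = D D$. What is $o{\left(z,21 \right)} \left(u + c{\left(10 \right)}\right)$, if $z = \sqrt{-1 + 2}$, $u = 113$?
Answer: $4047$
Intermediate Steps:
$c{\left(D \right)} = D^{2}$
$z = 1$ ($z = \sqrt{1} = 1$)
$o{\left(z,21 \right)} \left(u + c{\left(10 \right)}\right) = 19 \left(113 + 10^{2}\right) = 19 \left(113 + 100\right) = 19 \cdot 213 = 4047$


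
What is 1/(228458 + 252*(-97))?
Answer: 1/204014 ≈ 4.9016e-6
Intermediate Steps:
1/(228458 + 252*(-97)) = 1/(228458 - 24444) = 1/204014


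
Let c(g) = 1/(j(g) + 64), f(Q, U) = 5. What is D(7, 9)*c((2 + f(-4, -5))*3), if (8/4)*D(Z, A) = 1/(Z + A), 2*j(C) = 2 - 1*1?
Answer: 1/2064 ≈ 0.00048450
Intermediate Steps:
j(C) = 1/2 (j(C) = (2 - 1*1)/2 = (2 - 1)/2 = (1/2)*1 = 1/2)
D(Z, A) = 1/(2*(A + Z)) (D(Z, A) = 1/(2*(Z + A)) = 1/(2*(A + Z)))
c(g) = 2/129 (c(g) = 1/(1/2 + 64) = 1/(129/2) = 2/129)
D(7, 9)*c((2 + f(-4, -5))*3) = (1/(2*(9 + 7)))*(2/129) = ((1/2)/16)*(2/129) = ((1/2)*(1/16))*(2/129) = (1/32)*(2/129) = 1/2064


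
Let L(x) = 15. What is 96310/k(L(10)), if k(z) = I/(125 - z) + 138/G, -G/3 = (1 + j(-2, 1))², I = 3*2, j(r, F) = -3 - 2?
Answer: -42376400/1241 ≈ -34147.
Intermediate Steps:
j(r, F) = -5
I = 6
G = -48 (G = -3*(1 - 5)² = -3*(-4)² = -3*16 = -48)
k(z) = -23/8 + 6/(125 - z) (k(z) = 6/(125 - z) + 138/(-48) = 6/(125 - z) + 138*(-1/48) = 6/(125 - z) - 23/8 = -23/8 + 6/(125 - z))
96310/k(L(10)) = 96310/(((2827 - 23*15)/(8*(-125 + 15)))) = 96310/(((⅛)*(2827 - 345)/(-110))) = 96310/(((⅛)*(-1/110)*2482)) = 96310/(-1241/440) = 96310*(-440/1241) = -42376400/1241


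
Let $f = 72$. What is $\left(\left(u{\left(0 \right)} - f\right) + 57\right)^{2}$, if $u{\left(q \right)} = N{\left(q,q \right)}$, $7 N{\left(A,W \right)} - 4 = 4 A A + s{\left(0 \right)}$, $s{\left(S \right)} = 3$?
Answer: $196$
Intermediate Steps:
$N{\left(A,W \right)} = 1 + \frac{4 A^{2}}{7}$ ($N{\left(A,W \right)} = \frac{4}{7} + \frac{4 A A + 3}{7} = \frac{4}{7} + \frac{4 A^{2} + 3}{7} = \frac{4}{7} + \frac{3 + 4 A^{2}}{7} = \frac{4}{7} + \left(\frac{3}{7} + \frac{4 A^{2}}{7}\right) = 1 + \frac{4 A^{2}}{7}$)
$u{\left(q \right)} = 1 + \frac{4 q^{2}}{7}$
$\left(\left(u{\left(0 \right)} - f\right) + 57\right)^{2} = \left(\left(\left(1 + \frac{4 \cdot 0^{2}}{7}\right) - 72\right) + 57\right)^{2} = \left(\left(\left(1 + \frac{4}{7} \cdot 0\right) - 72\right) + 57\right)^{2} = \left(\left(\left(1 + 0\right) - 72\right) + 57\right)^{2} = \left(\left(1 - 72\right) + 57\right)^{2} = \left(-71 + 57\right)^{2} = \left(-14\right)^{2} = 196$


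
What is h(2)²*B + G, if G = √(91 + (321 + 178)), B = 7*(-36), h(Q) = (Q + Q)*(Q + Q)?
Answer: -64512 + √590 ≈ -64488.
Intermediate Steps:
h(Q) = 4*Q² (h(Q) = (2*Q)*(2*Q) = 4*Q²)
B = -252
G = √590 (G = √(91 + 499) = √590 ≈ 24.290)
h(2)²*B + G = (4*2²)²*(-252) + √590 = (4*4)²*(-252) + √590 = 16²*(-252) + √590 = 256*(-252) + √590 = -64512 + √590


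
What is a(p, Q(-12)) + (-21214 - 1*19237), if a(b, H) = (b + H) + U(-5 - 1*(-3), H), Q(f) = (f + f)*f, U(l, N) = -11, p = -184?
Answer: -40358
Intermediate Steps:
Q(f) = 2*f**2 (Q(f) = (2*f)*f = 2*f**2)
a(b, H) = -11 + H + b (a(b, H) = (b + H) - 11 = (H + b) - 11 = -11 + H + b)
a(p, Q(-12)) + (-21214 - 1*19237) = (-11 + 2*(-12)**2 - 184) + (-21214 - 1*19237) = (-11 + 2*144 - 184) + (-21214 - 19237) = (-11 + 288 - 184) - 40451 = 93 - 40451 = -40358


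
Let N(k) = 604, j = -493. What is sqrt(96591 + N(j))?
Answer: sqrt(97195) ≈ 311.76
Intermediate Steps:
sqrt(96591 + N(j)) = sqrt(96591 + 604) = sqrt(97195)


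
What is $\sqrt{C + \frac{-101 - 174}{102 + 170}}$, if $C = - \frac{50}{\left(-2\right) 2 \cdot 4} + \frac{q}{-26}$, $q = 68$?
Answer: $\frac{3 i \sqrt{43537}}{884} \approx 0.70811 i$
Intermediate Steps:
$C = \frac{53}{104}$ ($C = - \frac{50}{\left(-2\right) 2 \cdot 4} + \frac{68}{-26} = - \frac{50}{\left(-4\right) 4} + 68 \left(- \frac{1}{26}\right) = - \frac{50}{-16} - \frac{34}{13} = \left(-50\right) \left(- \frac{1}{16}\right) - \frac{34}{13} = \frac{25}{8} - \frac{34}{13} = \frac{53}{104} \approx 0.50961$)
$\sqrt{C + \frac{-101 - 174}{102 + 170}} = \sqrt{\frac{53}{104} + \frac{-101 - 174}{102 + 170}} = \sqrt{\frac{53}{104} - \frac{275}{272}} = \sqrt{- \frac{1773}{3536}} = \frac{3 i \sqrt{43537}}{884}$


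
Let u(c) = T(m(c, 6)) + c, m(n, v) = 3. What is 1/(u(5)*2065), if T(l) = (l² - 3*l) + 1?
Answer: 1/12390 ≈ 8.0710e-5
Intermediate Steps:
T(l) = 1 + l² - 3*l
u(c) = 1 + c (u(c) = (1 + 3² - 3*3) + c = (1 + 9 - 9) + c = 1 + c)
1/(u(5)*2065) = 1/((1 + 5)*2065) = 1/(6*2065) = 1/12390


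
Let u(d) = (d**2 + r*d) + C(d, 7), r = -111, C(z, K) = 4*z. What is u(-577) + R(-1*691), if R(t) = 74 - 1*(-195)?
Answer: 394937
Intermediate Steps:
R(t) = 269 (R(t) = 74 + 195 = 269)
u(d) = d**2 - 107*d (u(d) = (d**2 - 111*d) + 4*d = d**2 - 107*d)
u(-577) + R(-1*691) = -577*(-107 - 577) + 269 = -577*(-684) + 269 = 394668 + 269 = 394937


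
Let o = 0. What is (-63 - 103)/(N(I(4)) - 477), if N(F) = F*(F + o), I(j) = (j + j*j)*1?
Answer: 166/77 ≈ 2.1558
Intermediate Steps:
I(j) = j + j**2 (I(j) = (j + j**2)*1 = j + j**2)
N(F) = F**2 (N(F) = F*(F + 0) = F*F = F**2)
(-63 - 103)/(N(I(4)) - 477) = (-63 - 103)/((4*(1 + 4))**2 - 477) = -166/((4*5)**2 - 477) = -166/(20**2 - 477) = -166/(400 - 477) = -166/(-77) = -166*(-1/77) = 166/77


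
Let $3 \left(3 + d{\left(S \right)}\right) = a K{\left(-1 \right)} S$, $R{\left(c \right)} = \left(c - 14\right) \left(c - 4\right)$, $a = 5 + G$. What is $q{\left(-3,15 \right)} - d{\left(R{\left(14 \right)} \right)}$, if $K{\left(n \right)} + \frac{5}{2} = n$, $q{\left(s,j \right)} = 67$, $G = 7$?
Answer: $70$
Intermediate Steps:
$K{\left(n \right)} = - \frac{5}{2} + n$
$a = 12$ ($a = 5 + 7 = 12$)
$R{\left(c \right)} = \left(-14 + c\right) \left(-4 + c\right)$
$d{\left(S \right)} = -3 - 14 S$ ($d{\left(S \right)} = -3 + \frac{12 \left(- \frac{5}{2} - 1\right) S}{3} = -3 + \frac{12 \left(- \frac{7}{2}\right) S}{3} = -3 + \frac{\left(-42\right) S}{3} = -3 - 14 S$)
$q{\left(-3,15 \right)} - d{\left(R{\left(14 \right)} \right)} = 67 - \left(-3 - 14 \left(56 + 14^{2} - 252\right)\right) = 67 - \left(-3 - 14 \left(56 + 196 - 252\right)\right) = 67 - \left(-3 - 0\right) = 67 - \left(-3 + 0\right) = 67 - -3 = 67 + 3 = 70$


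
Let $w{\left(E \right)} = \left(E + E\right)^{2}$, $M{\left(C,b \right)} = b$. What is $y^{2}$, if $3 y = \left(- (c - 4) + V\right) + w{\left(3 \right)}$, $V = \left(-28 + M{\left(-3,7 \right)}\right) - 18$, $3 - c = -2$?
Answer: $\frac{16}{9} \approx 1.7778$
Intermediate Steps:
$c = 5$ ($c = 3 - -2 = 3 + 2 = 5$)
$V = -39$ ($V = \left(-28 + 7\right) - 18 = -21 - 18 = -39$)
$w{\left(E \right)} = 4 E^{2}$ ($w{\left(E \right)} = \left(2 E\right)^{2} = 4 E^{2}$)
$y = - \frac{4}{3}$ ($y = \frac{\left(- (5 - 4) - 39\right) + 4 \cdot 3^{2}}{3} = \frac{\left(\left(-1\right) 1 - 39\right) + 4 \cdot 9}{3} = \frac{\left(-1 - 39\right) + 36}{3} = \frac{-40 + 36}{3} = \frac{1}{3} \left(-4\right) = - \frac{4}{3} \approx -1.3333$)
$y^{2} = \left(- \frac{4}{3}\right)^{2} = \frac{16}{9}$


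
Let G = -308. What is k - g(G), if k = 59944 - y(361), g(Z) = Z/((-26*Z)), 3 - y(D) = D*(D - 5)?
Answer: 4899883/26 ≈ 1.8846e+5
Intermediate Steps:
y(D) = 3 - D*(-5 + D) (y(D) = 3 - D*(D - 5) = 3 - D*(-5 + D))
g(Z) = -1/26 (g(Z) = Z*(-1/(26*Z)) = -1/26)
k = 188457 (k = 59944 - (3 - 1*361² + 5*361) = 59944 - (3 - 1*130321 + 1805) = 59944 - (3 - 130321 + 1805) = 59944 - 1*(-128513) = 59944 + 128513 = 188457)
k - g(G) = 188457 - 1*(-1/26) = 188457 + 1/26 = 4899883/26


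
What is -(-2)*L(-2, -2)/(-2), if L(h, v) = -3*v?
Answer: -6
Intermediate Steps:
-(-2)*L(-2, -2)/(-2) = -(-2)*-3*(-2)/(-2) = -(-2)*6*(-½) = -(-2)*(-3) = -2*3 = -6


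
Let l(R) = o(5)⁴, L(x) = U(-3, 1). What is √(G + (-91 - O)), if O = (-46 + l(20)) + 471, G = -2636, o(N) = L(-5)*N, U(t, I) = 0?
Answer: 4*I*√197 ≈ 56.143*I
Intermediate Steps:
L(x) = 0
o(N) = 0 (o(N) = 0*N = 0)
l(R) = 0 (l(R) = 0⁴ = 0)
O = 425 (O = (-46 + 0) + 471 = -46 + 471 = 425)
√(G + (-91 - O)) = √(-2636 + (-91 - 1*425)) = √(-2636 + (-91 - 425)) = √(-2636 - 516) = √(-3152) = 4*I*√197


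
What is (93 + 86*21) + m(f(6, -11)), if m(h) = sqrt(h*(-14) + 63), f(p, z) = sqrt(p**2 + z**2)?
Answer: 1899 + sqrt(63 - 14*sqrt(157)) ≈ 1899.0 + 10.603*I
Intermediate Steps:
m(h) = sqrt(63 - 14*h) (m(h) = sqrt(-14*h + 63) = sqrt(63 - 14*h))
(93 + 86*21) + m(f(6, -11)) = (93 + 86*21) + sqrt(63 - 14*sqrt(6**2 + (-11)**2)) = (93 + 1806) + sqrt(63 - 14*sqrt(36 + 121)) = 1899 + sqrt(63 - 14*sqrt(157))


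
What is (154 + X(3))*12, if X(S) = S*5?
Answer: 2028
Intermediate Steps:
X(S) = 5*S
(154 + X(3))*12 = (154 + 5*3)*12 = (154 + 15)*12 = 169*12 = 2028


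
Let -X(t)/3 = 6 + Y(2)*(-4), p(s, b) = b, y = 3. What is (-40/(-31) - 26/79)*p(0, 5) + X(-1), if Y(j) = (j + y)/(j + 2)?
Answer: 4423/2449 ≈ 1.8060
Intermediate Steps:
Y(j) = (3 + j)/(2 + j) (Y(j) = (j + 3)/(j + 2) = (3 + j)/(2 + j))
X(t) = -3 (X(t) = -3*(6 + ((3 + 2)/(2 + 2))*(-4)) = -3*(6 + (5/4)*(-4)) = -3*(6 - 5) = -3*1 = -3)
(-40/(-31) - 26/79)*p(0, 5) + X(-1) = (-40/(-31) - 26/79)*5 - 3 = (-40*(-1/31) - 26*1/79)*5 - 3 = (40/31 - 26/79)*5 - 3 = (2354/2449)*5 - 3 = 11770/2449 - 3 = 4423/2449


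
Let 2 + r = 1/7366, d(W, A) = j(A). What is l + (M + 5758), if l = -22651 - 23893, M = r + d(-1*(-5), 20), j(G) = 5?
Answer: -300407577/7366 ≈ -40783.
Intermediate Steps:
d(W, A) = 5
r = -14731/7366 (r = -2 + 1/7366 = -14731/7366 ≈ -1.9999)
M = 22099/7366 (M = -14731/7366 + 5 = 22099/7366 ≈ 3.0001)
l = -46544
l + (M + 5758) = -46544 + (22099/7366 + 5758) = -46544 + 42435527/7366 = -300407577/7366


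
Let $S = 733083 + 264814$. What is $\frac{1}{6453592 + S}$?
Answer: $\frac{1}{7451489} \approx 1.342 \cdot 10^{-7}$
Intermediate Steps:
$S = 997897$
$\frac{1}{6453592 + S} = \frac{1}{6453592 + 997897} = \frac{1}{7451489}$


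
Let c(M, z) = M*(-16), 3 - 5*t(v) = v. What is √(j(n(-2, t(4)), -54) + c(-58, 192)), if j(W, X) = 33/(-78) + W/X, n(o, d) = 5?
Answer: √12696333/117 ≈ 30.455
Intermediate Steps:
t(v) = ⅗ - v/5
j(W, X) = -11/26 + W/X (j(W, X) = 33*(-1/78) + W/X = -11/26 + W/X)
c(M, z) = -16*M
√(j(n(-2, t(4)), -54) + c(-58, 192)) = √((-11/26 + 5/(-54)) - 16*(-58)) = √((-11/26 + 5*(-1/54)) + 928) = √((-11/26 - 5/54) + 928) = √(-181/351 + 928) = √(325547/351) = √12696333/117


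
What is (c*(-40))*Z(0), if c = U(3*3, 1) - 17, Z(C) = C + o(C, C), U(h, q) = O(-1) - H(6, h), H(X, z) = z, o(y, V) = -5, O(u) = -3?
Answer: -5800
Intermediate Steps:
U(h, q) = -3 - h
Z(C) = -5 + C (Z(C) = C - 5 = -5 + C)
c = -29 (c = (-3 - 3*3) - 17 = (-3 - 1*9) - 17 = (-3 - 9) - 17 = -12 - 17 = -29)
(c*(-40))*Z(0) = (-29*(-40))*(-5 + 0) = 1160*(-5) = -5800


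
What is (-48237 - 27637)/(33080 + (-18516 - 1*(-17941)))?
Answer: -75874/32505 ≈ -2.3342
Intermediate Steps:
(-48237 - 27637)/(33080 + (-18516 - 1*(-17941))) = -75874/(33080 + (-18516 + 17941)) = -75874/(33080 - 575) = -75874/32505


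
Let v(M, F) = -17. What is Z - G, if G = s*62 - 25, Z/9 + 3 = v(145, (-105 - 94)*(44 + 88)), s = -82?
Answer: 4929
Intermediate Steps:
Z = -180 (Z = -27 + 9*(-17) = -27 - 153 = -180)
G = -5109 (G = -82*62 - 25 = -5084 - 25 = -5109)
Z - G = -180 - 1*(-5109) = -180 + 5109 = 4929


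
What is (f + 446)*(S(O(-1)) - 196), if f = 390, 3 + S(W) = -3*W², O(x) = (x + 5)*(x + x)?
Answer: -326876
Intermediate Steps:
O(x) = 2*x*(5 + x) (O(x) = (5 + x)*(2*x) = 2*x*(5 + x))
S(W) = -3 - 3*W²
(f + 446)*(S(O(-1)) - 196) = (390 + 446)*((-3 - 3*4*(5 - 1)²) - 196) = 836*((-3 - 3*(2*(-1)*4)²) - 196) = 836*((-3 - 3*(-8)²) - 196) = 836*((-3 - 3*64) - 196) = 836*((-3 - 192) - 196) = 836*(-195 - 196) = 836*(-391) = -326876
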